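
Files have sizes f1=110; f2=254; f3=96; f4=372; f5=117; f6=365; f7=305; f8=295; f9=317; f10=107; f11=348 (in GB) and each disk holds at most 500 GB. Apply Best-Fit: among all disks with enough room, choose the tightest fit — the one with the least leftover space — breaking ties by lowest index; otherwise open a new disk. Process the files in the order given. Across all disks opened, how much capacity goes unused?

Put f1 (110 GB) in disk 1; 390 GB remain.
Put f2 (254 GB) in disk 1; 136 GB remain.
Put f3 (96 GB) in disk 1; 40 GB remain.
Put f4 (372 GB) in disk 2; 128 GB remain.
Put f5 (117 GB) in disk 2; 11 GB remain.
Put f6 (365 GB) in disk 3; 135 GB remain.
Put f7 (305 GB) in disk 4; 195 GB remain.
Put f8 (295 GB) in disk 5; 205 GB remain.
Put f9 (317 GB) in disk 6; 183 GB remain.
Put f10 (107 GB) in disk 3; 28 GB remain.
Put f11 (348 GB) in disk 7; 152 GB remain.
7 disks × 500 GB = 3500 GB; used 2686 GB; unused 814 GB.

814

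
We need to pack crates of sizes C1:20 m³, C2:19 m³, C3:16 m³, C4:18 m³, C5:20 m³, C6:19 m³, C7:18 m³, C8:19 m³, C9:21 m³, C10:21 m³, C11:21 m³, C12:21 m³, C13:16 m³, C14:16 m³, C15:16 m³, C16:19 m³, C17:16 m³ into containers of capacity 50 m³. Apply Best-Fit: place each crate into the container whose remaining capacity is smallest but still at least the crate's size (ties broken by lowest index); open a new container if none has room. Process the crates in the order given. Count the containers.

8

container 1: place C1 (20 m³), 30 m³ left
container 1: place C2 (19 m³), 11 m³ left
container 2: place C3 (16 m³), 34 m³ left
container 2: place C4 (18 m³), 16 m³ left
container 3: place C5 (20 m³), 30 m³ left
container 3: place C6 (19 m³), 11 m³ left
container 4: place C7 (18 m³), 32 m³ left
container 4: place C8 (19 m³), 13 m³ left
container 5: place C9 (21 m³), 29 m³ left
container 5: place C10 (21 m³), 8 m³ left
container 6: place C11 (21 m³), 29 m³ left
container 6: place C12 (21 m³), 8 m³ left
container 2: place C13 (16 m³), 0 m³ left
container 7: place C14 (16 m³), 34 m³ left
container 7: place C15 (16 m³), 18 m³ left
container 8: place C16 (19 m³), 31 m³ left
container 7: place C17 (16 m³), 2 m³ left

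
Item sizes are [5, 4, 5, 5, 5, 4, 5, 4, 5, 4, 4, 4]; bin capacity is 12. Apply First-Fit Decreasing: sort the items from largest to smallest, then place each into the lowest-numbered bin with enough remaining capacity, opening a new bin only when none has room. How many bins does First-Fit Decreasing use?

Sorted descending: 5, 5, 5, 5, 5, 5, 4, 4, 4, 4, 4, 4.
Put 5 in bin 1; 7 remain.
Put 5 in bin 1; 2 remain.
Put 5 in bin 2; 7 remain.
Put 5 in bin 2; 2 remain.
Put 5 in bin 3; 7 remain.
Put 5 in bin 3; 2 remain.
Put 4 in bin 4; 8 remain.
Put 4 in bin 4; 4 remain.
Put 4 in bin 4; 0 remain.
Put 4 in bin 5; 8 remain.
Put 4 in bin 5; 4 remain.
Put 4 in bin 5; 0 remain.
Final bins: [5,5] [5,5] [5,5] [4,4,4] [4,4,4].

5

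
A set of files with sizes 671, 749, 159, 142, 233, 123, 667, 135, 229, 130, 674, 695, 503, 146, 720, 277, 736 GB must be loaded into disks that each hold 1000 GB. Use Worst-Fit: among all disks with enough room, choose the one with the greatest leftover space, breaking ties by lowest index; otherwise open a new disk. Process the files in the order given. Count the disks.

9 disks

Put 671 GB in disk 1; 329 GB remain.
Put 749 GB in disk 2; 251 GB remain.
Put 159 GB in disk 1; 170 GB remain.
Put 142 GB in disk 2; 109 GB remain.
Put 233 GB in disk 3; 767 GB remain.
Put 123 GB in disk 3; 644 GB remain.
Put 667 GB in disk 4; 333 GB remain.
Put 135 GB in disk 3; 509 GB remain.
Put 229 GB in disk 3; 280 GB remain.
Put 130 GB in disk 4; 203 GB remain.
Put 674 GB in disk 5; 326 GB remain.
Put 695 GB in disk 6; 305 GB remain.
Put 503 GB in disk 7; 497 GB remain.
Put 146 GB in disk 7; 351 GB remain.
Put 720 GB in disk 8; 280 GB remain.
Put 277 GB in disk 7; 74 GB remain.
Put 736 GB in disk 9; 264 GB remain.
Final disks: [671,159] [749,142] [233,123,135,229] [667,130] [674] [695] [503,146,277] [720] [736].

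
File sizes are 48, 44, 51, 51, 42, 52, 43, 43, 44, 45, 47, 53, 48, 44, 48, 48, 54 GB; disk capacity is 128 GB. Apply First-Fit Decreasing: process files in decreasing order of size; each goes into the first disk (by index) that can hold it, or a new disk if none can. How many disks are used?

8

Sorted descending: 54, 53, 52, 51, 51, 48, 48, 48, 48, 47, 45, 44, 44, 44, 43, 43, 42.
Put 54 GB in disk 1; 74 GB remain.
Put 53 GB in disk 1; 21 GB remain.
Put 52 GB in disk 2; 76 GB remain.
Put 51 GB in disk 2; 25 GB remain.
Put 51 GB in disk 3; 77 GB remain.
Put 48 GB in disk 3; 29 GB remain.
Put 48 GB in disk 4; 80 GB remain.
Put 48 GB in disk 4; 32 GB remain.
Put 48 GB in disk 5; 80 GB remain.
Put 47 GB in disk 5; 33 GB remain.
Put 45 GB in disk 6; 83 GB remain.
Put 44 GB in disk 6; 39 GB remain.
Put 44 GB in disk 7; 84 GB remain.
Put 44 GB in disk 7; 40 GB remain.
Put 43 GB in disk 8; 85 GB remain.
Put 43 GB in disk 8; 42 GB remain.
Put 42 GB in disk 8; 0 GB remain.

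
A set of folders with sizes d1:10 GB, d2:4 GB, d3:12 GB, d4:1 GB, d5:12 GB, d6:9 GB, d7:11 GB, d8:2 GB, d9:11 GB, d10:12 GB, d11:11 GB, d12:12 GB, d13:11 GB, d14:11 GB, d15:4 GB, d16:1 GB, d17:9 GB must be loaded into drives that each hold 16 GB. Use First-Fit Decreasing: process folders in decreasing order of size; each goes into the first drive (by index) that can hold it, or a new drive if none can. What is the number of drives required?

12

Sorted descending: 12, 12, 12, 12, 11, 11, 11, 11, 11, 10, 9, 9, 4, 4, 2, 1, 1.
Put 12 GB in drive 1; 4 GB remain.
Put 12 GB in drive 2; 4 GB remain.
Put 12 GB in drive 3; 4 GB remain.
Put 12 GB in drive 4; 4 GB remain.
Put 11 GB in drive 5; 5 GB remain.
Put 11 GB in drive 6; 5 GB remain.
Put 11 GB in drive 7; 5 GB remain.
Put 11 GB in drive 8; 5 GB remain.
Put 11 GB in drive 9; 5 GB remain.
Put 10 GB in drive 10; 6 GB remain.
Put 9 GB in drive 11; 7 GB remain.
Put 9 GB in drive 12; 7 GB remain.
Put 4 GB in drive 1; 0 GB remain.
Put 4 GB in drive 2; 0 GB remain.
Put 2 GB in drive 3; 2 GB remain.
Put 1 GB in drive 3; 1 GB remain.
Put 1 GB in drive 3; 0 GB remain.
Final drives: [12,4] [12,4] [12,2,1,1] [12] [11] [11] [11] [11] [11] [10] [9] [9].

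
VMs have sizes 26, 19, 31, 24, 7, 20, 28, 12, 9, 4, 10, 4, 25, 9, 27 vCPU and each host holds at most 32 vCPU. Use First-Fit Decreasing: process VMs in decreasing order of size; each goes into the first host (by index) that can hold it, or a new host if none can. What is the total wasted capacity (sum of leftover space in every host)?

33

Sorted descending: 31, 28, 27, 26, 25, 24, 20, 19, 12, 10, 9, 9, 7, 4, 4.
host 1: place 31 vCPU, 1 vCPU left
host 2: place 28 vCPU, 4 vCPU left
host 3: place 27 vCPU, 5 vCPU left
host 4: place 26 vCPU, 6 vCPU left
host 5: place 25 vCPU, 7 vCPU left
host 6: place 24 vCPU, 8 vCPU left
host 7: place 20 vCPU, 12 vCPU left
host 8: place 19 vCPU, 13 vCPU left
host 7: place 12 vCPU, 0 vCPU left
host 8: place 10 vCPU, 3 vCPU left
host 9: place 9 vCPU, 23 vCPU left
host 9: place 9 vCPU, 14 vCPU left
host 5: place 7 vCPU, 0 vCPU left
host 2: place 4 vCPU, 0 vCPU left
host 3: place 4 vCPU, 1 vCPU left
9 hosts × 32 vCPU = 288 vCPU; used 255 vCPU; unused 33 vCPU.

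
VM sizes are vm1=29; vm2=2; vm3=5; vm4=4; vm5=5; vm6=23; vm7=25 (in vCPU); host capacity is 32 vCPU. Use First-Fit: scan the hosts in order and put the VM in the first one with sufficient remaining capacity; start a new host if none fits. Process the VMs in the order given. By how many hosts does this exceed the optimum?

First-Fit: [29,2] [5,4,5] [23] [25] → 4 hosts.
Total size 93 vCPU; any packing needs at least ⌈93/32⌉ = 3 hosts.
An optimal packing achieves that bound: [29,2] [25,5] [23,5,4] → 3 hosts.
Excess: 4 − 3 = 1.

1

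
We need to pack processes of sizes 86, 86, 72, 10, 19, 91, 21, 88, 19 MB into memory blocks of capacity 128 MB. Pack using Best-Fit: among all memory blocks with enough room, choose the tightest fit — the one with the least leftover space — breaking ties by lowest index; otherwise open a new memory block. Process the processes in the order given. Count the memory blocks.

Put 86 MB in memory block 1; 42 MB remain.
Put 86 MB in memory block 2; 42 MB remain.
Put 72 MB in memory block 3; 56 MB remain.
Put 10 MB in memory block 1; 32 MB remain.
Put 19 MB in memory block 1; 13 MB remain.
Put 91 MB in memory block 4; 37 MB remain.
Put 21 MB in memory block 4; 16 MB remain.
Put 88 MB in memory block 5; 40 MB remain.
Put 19 MB in memory block 5; 21 MB remain.

5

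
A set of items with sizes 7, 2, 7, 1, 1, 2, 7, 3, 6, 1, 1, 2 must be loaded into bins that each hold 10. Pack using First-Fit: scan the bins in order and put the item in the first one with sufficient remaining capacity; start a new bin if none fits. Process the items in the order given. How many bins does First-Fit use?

4 bins

7 → bin 1 (remaining 3)
2 → bin 1 (remaining 1)
7 → bin 2 (remaining 3)
1 → bin 1 (remaining 0)
1 → bin 2 (remaining 2)
2 → bin 2 (remaining 0)
7 → bin 3 (remaining 3)
3 → bin 3 (remaining 0)
6 → bin 4 (remaining 4)
1 → bin 4 (remaining 3)
1 → bin 4 (remaining 2)
2 → bin 4 (remaining 0)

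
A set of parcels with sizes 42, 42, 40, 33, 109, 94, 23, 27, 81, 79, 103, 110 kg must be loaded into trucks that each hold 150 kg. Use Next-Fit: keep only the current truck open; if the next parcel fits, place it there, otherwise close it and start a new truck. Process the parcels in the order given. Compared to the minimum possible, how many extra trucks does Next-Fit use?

1

Next-Fit: [42,42,40] [33,109] [94,23,27] [81] [79] [103] [110] → 7 trucks.
Total size 783 kg; any packing needs at least ⌈783/150⌉ = 6 trucks.
An optimal packing achieves that bound: [110,40] [109,33] [103,42] [94,42] [81,27,23] [79] → 6 trucks.
Excess: 7 − 6 = 1.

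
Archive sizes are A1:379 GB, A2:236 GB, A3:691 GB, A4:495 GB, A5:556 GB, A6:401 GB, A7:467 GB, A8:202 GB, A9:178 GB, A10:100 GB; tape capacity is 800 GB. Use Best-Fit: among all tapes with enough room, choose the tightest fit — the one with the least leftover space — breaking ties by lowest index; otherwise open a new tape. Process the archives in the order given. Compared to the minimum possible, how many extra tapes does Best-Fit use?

1

Best-Fit: [379,236,178] [691,100] [495] [556,202] [401] [467] → 6 tapes.
Total size 3705 GB; any packing needs at least ⌈3705/800⌉ = 5 tapes.
An optimal packing achieves that bound: [691,100] [556,236] [495,202] [467,178] [401,379] → 5 tapes.
Excess: 6 − 5 = 1.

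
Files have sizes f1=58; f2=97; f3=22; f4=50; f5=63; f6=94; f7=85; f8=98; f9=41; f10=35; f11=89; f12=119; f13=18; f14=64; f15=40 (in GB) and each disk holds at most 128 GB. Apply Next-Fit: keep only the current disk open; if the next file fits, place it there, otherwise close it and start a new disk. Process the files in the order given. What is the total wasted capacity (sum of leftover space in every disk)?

307

f1 (58 GB) → disk 1 (remaining 70 GB)
f2 (97 GB) → disk 2 (remaining 31 GB)
f3 (22 GB) → disk 2 (remaining 9 GB)
f4 (50 GB) → disk 3 (remaining 78 GB)
f5 (63 GB) → disk 3 (remaining 15 GB)
f6 (94 GB) → disk 4 (remaining 34 GB)
f7 (85 GB) → disk 5 (remaining 43 GB)
f8 (98 GB) → disk 6 (remaining 30 GB)
f9 (41 GB) → disk 7 (remaining 87 GB)
f10 (35 GB) → disk 7 (remaining 52 GB)
f11 (89 GB) → disk 8 (remaining 39 GB)
f12 (119 GB) → disk 9 (remaining 9 GB)
f13 (18 GB) → disk 10 (remaining 110 GB)
f14 (64 GB) → disk 10 (remaining 46 GB)
f15 (40 GB) → disk 10 (remaining 6 GB)
10 disks × 128 GB = 1280 GB; used 973 GB; unused 307 GB.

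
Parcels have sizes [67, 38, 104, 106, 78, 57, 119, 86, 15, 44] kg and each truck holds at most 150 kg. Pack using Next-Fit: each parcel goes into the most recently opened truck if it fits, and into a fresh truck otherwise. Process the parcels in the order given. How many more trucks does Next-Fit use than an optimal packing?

1

Next-Fit: [67,38] [104] [106] [78,57] [119] [86,15,44] → 6 trucks.
Total size 714 kg; any packing needs at least ⌈714/150⌉ = 5 trucks.
An optimal packing achieves that bound: [119,15] [106,44] [104,38] [86,57] [78,67] → 5 trucks.
Excess: 6 − 5 = 1.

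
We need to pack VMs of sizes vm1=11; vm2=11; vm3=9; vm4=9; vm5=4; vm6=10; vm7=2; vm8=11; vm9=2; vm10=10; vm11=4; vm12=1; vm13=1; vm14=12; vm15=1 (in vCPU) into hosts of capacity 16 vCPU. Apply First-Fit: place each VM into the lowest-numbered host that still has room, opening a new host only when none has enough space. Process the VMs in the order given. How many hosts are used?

Put vm1 (11 vCPU) in host 1; 5 vCPU remain.
Put vm2 (11 vCPU) in host 2; 5 vCPU remain.
Put vm3 (9 vCPU) in host 3; 7 vCPU remain.
Put vm4 (9 vCPU) in host 4; 7 vCPU remain.
Put vm5 (4 vCPU) in host 1; 1 vCPU remain.
Put vm6 (10 vCPU) in host 5; 6 vCPU remain.
Put vm7 (2 vCPU) in host 2; 3 vCPU remain.
Put vm8 (11 vCPU) in host 6; 5 vCPU remain.
Put vm9 (2 vCPU) in host 2; 1 vCPU remain.
Put vm10 (10 vCPU) in host 7; 6 vCPU remain.
Put vm11 (4 vCPU) in host 3; 3 vCPU remain.
Put vm12 (1 vCPU) in host 1; 0 vCPU remain.
Put vm13 (1 vCPU) in host 2; 0 vCPU remain.
Put vm14 (12 vCPU) in host 8; 4 vCPU remain.
Put vm15 (1 vCPU) in host 3; 2 vCPU remain.

8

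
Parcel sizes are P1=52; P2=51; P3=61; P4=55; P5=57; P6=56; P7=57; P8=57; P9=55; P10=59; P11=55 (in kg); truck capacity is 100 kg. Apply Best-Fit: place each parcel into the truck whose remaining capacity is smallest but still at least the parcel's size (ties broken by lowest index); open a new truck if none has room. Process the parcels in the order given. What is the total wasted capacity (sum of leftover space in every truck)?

Put P1 (52 kg) in truck 1; 48 kg remain.
Put P2 (51 kg) in truck 2; 49 kg remain.
Put P3 (61 kg) in truck 3; 39 kg remain.
Put P4 (55 kg) in truck 4; 45 kg remain.
Put P5 (57 kg) in truck 5; 43 kg remain.
Put P6 (56 kg) in truck 6; 44 kg remain.
Put P7 (57 kg) in truck 7; 43 kg remain.
Put P8 (57 kg) in truck 8; 43 kg remain.
Put P9 (55 kg) in truck 9; 45 kg remain.
Put P10 (59 kg) in truck 10; 41 kg remain.
Put P11 (55 kg) in truck 11; 45 kg remain.
11 trucks × 100 kg = 1100 kg; used 615 kg; unused 485 kg.

485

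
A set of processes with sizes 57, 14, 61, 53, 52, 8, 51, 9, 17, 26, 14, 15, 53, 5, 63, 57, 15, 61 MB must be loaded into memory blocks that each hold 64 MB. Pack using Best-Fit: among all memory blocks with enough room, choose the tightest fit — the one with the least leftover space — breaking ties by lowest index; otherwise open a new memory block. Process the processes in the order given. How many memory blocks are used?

11 memory blocks

memory block 1: place 57 MB, 7 MB left
memory block 2: place 14 MB, 50 MB left
memory block 3: place 61 MB, 3 MB left
memory block 4: place 53 MB, 11 MB left
memory block 5: place 52 MB, 12 MB left
memory block 4: place 8 MB, 3 MB left
memory block 6: place 51 MB, 13 MB left
memory block 5: place 9 MB, 3 MB left
memory block 2: place 17 MB, 33 MB left
memory block 2: place 26 MB, 7 MB left
memory block 7: place 14 MB, 50 MB left
memory block 7: place 15 MB, 35 MB left
memory block 8: place 53 MB, 11 MB left
memory block 1: place 5 MB, 2 MB left
memory block 9: place 63 MB, 1 MB left
memory block 10: place 57 MB, 7 MB left
memory block 7: place 15 MB, 20 MB left
memory block 11: place 61 MB, 3 MB left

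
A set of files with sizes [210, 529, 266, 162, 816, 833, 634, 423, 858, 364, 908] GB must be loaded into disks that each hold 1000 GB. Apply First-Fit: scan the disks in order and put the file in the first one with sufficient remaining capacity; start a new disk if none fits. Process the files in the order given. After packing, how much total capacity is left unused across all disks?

disk 1: place 210 GB, 790 GB left
disk 1: place 529 GB, 261 GB left
disk 2: place 266 GB, 734 GB left
disk 1: place 162 GB, 99 GB left
disk 3: place 816 GB, 184 GB left
disk 4: place 833 GB, 167 GB left
disk 2: place 634 GB, 100 GB left
disk 5: place 423 GB, 577 GB left
disk 6: place 858 GB, 142 GB left
disk 5: place 364 GB, 213 GB left
disk 7: place 908 GB, 92 GB left
7 disks × 1000 GB = 7000 GB; used 6003 GB; unused 997 GB.

997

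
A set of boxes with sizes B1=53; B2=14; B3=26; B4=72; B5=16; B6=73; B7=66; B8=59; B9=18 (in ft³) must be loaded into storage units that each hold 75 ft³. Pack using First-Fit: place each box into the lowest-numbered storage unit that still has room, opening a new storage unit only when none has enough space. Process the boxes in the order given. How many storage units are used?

B1 (53 ft³) → storage unit 1 (remaining 22 ft³)
B2 (14 ft³) → storage unit 1 (remaining 8 ft³)
B3 (26 ft³) → storage unit 2 (remaining 49 ft³)
B4 (72 ft³) → storage unit 3 (remaining 3 ft³)
B5 (16 ft³) → storage unit 2 (remaining 33 ft³)
B6 (73 ft³) → storage unit 4 (remaining 2 ft³)
B7 (66 ft³) → storage unit 5 (remaining 9 ft³)
B8 (59 ft³) → storage unit 6 (remaining 16 ft³)
B9 (18 ft³) → storage unit 2 (remaining 15 ft³)
Final storage units: [53,14] [26,16,18] [72] [73] [66] [59].

6 storage units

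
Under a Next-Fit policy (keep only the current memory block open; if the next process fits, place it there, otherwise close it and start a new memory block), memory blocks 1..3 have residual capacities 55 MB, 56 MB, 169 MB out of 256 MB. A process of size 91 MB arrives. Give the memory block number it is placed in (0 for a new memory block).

3

Next-Fit only looks at memory block 3, which has 169 MB free.
91 MB fits there.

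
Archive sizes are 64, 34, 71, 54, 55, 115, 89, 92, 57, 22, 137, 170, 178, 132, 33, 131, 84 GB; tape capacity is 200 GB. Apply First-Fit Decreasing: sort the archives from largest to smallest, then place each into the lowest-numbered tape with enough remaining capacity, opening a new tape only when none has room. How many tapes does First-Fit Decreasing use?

8

Sorted descending: 178, 170, 137, 132, 131, 115, 92, 89, 84, 71, 64, 57, 55, 54, 34, 33, 22.
178 GB → tape 1 (remaining 22 GB)
170 GB → tape 2 (remaining 30 GB)
137 GB → tape 3 (remaining 63 GB)
132 GB → tape 4 (remaining 68 GB)
131 GB → tape 5 (remaining 69 GB)
115 GB → tape 6 (remaining 85 GB)
92 GB → tape 7 (remaining 108 GB)
89 GB → tape 7 (remaining 19 GB)
84 GB → tape 6 (remaining 1 GB)
71 GB → tape 8 (remaining 129 GB)
64 GB → tape 4 (remaining 4 GB)
57 GB → tape 3 (remaining 6 GB)
55 GB → tape 5 (remaining 14 GB)
54 GB → tape 8 (remaining 75 GB)
34 GB → tape 8 (remaining 41 GB)
33 GB → tape 8 (remaining 8 GB)
22 GB → tape 1 (remaining 0 GB)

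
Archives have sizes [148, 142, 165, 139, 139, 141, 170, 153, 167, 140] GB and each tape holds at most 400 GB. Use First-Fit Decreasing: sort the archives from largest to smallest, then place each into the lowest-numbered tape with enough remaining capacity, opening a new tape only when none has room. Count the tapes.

5

Sorted descending: 170, 167, 165, 153, 148, 142, 141, 140, 139, 139.
Put 170 GB in tape 1; 230 GB remain.
Put 167 GB in tape 1; 63 GB remain.
Put 165 GB in tape 2; 235 GB remain.
Put 153 GB in tape 2; 82 GB remain.
Put 148 GB in tape 3; 252 GB remain.
Put 142 GB in tape 3; 110 GB remain.
Put 141 GB in tape 4; 259 GB remain.
Put 140 GB in tape 4; 119 GB remain.
Put 139 GB in tape 5; 261 GB remain.
Put 139 GB in tape 5; 122 GB remain.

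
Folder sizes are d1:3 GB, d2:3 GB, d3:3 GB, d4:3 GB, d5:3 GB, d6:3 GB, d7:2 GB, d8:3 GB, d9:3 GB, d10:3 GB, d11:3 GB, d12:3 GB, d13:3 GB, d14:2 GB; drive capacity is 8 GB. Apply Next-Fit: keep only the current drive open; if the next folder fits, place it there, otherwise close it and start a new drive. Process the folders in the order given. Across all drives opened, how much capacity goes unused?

drive 1: place d1 (3 GB), 5 GB left
drive 1: place d2 (3 GB), 2 GB left
drive 2: place d3 (3 GB), 5 GB left
drive 2: place d4 (3 GB), 2 GB left
drive 3: place d5 (3 GB), 5 GB left
drive 3: place d6 (3 GB), 2 GB left
drive 3: place d7 (2 GB), 0 GB left
drive 4: place d8 (3 GB), 5 GB left
drive 4: place d9 (3 GB), 2 GB left
drive 5: place d10 (3 GB), 5 GB left
drive 5: place d11 (3 GB), 2 GB left
drive 6: place d12 (3 GB), 5 GB left
drive 6: place d13 (3 GB), 2 GB left
drive 6: place d14 (2 GB), 0 GB left
6 drives × 8 GB = 48 GB; used 40 GB; unused 8 GB.

8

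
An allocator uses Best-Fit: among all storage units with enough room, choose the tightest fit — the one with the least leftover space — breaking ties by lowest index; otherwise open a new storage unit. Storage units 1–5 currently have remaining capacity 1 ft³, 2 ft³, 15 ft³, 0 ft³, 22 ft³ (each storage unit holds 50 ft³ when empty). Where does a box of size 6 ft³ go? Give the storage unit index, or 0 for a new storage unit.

3

Storage units with room: storage unit 3 (15 ft³), storage unit 5 (22 ft³).
Tightest fit is storage unit 3 with 15 ft³ free.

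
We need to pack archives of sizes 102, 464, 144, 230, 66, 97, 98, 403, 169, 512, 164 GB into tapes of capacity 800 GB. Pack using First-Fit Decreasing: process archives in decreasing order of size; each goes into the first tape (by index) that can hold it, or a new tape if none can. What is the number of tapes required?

4

Sorted descending: 512, 464, 403, 230, 169, 164, 144, 102, 98, 97, 66.
tape 1: place 512 GB, 288 GB left
tape 2: place 464 GB, 336 GB left
tape 3: place 403 GB, 397 GB left
tape 1: place 230 GB, 58 GB left
tape 2: place 169 GB, 167 GB left
tape 2: place 164 GB, 3 GB left
tape 3: place 144 GB, 253 GB left
tape 3: place 102 GB, 151 GB left
tape 3: place 98 GB, 53 GB left
tape 4: place 97 GB, 703 GB left
tape 4: place 66 GB, 637 GB left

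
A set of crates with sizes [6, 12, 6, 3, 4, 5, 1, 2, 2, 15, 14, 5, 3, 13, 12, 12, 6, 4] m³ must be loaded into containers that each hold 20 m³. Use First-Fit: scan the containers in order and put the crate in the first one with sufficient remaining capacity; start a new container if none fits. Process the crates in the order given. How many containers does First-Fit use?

7 containers

6 m³ → container 1 (remaining 14 m³)
12 m³ → container 1 (remaining 2 m³)
6 m³ → container 2 (remaining 14 m³)
3 m³ → container 2 (remaining 11 m³)
4 m³ → container 2 (remaining 7 m³)
5 m³ → container 2 (remaining 2 m³)
1 m³ → container 1 (remaining 1 m³)
2 m³ → container 2 (remaining 0 m³)
2 m³ → container 3 (remaining 18 m³)
15 m³ → container 3 (remaining 3 m³)
14 m³ → container 4 (remaining 6 m³)
5 m³ → container 4 (remaining 1 m³)
3 m³ → container 3 (remaining 0 m³)
13 m³ → container 5 (remaining 7 m³)
12 m³ → container 6 (remaining 8 m³)
12 m³ → container 7 (remaining 8 m³)
6 m³ → container 5 (remaining 1 m³)
4 m³ → container 6 (remaining 4 m³)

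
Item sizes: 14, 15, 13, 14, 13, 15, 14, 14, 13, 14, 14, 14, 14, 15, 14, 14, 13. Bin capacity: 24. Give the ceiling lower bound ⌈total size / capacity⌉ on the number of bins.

10 bins

Total size = 14 + 15 + 13 + 14 + 13 + 15 + 14 + 14 + 13 + 14 + 14 + 14 + 14 + 15 + 14 + 14 + 13 = 237.
⌈237 / 24⌉ = 10.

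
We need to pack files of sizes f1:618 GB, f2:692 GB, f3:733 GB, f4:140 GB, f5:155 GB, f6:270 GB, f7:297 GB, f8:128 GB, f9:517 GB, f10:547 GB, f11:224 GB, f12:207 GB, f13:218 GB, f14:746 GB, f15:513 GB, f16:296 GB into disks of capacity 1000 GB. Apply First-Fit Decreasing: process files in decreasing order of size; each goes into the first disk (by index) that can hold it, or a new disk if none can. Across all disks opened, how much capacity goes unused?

699

Sorted descending: 746, 733, 692, 618, 547, 517, 513, 297, 296, 270, 224, 218, 207, 155, 140, 128.
disk 1: place 746 GB, 254 GB left
disk 2: place 733 GB, 267 GB left
disk 3: place 692 GB, 308 GB left
disk 4: place 618 GB, 382 GB left
disk 5: place 547 GB, 453 GB left
disk 6: place 517 GB, 483 GB left
disk 7: place 513 GB, 487 GB left
disk 3: place 297 GB, 11 GB left
disk 4: place 296 GB, 86 GB left
disk 5: place 270 GB, 183 GB left
disk 1: place 224 GB, 30 GB left
disk 2: place 218 GB, 49 GB left
disk 6: place 207 GB, 276 GB left
disk 5: place 155 GB, 28 GB left
disk 6: place 140 GB, 136 GB left
disk 6: place 128 GB, 8 GB left
7 disks × 1000 GB = 7000 GB; used 6301 GB; unused 699 GB.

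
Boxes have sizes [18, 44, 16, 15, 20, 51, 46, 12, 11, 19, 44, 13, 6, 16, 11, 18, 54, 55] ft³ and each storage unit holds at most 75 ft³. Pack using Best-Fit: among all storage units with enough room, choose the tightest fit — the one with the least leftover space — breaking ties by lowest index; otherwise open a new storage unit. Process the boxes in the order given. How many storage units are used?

Put 18 ft³ in storage unit 1; 57 ft³ remain.
Put 44 ft³ in storage unit 1; 13 ft³ remain.
Put 16 ft³ in storage unit 2; 59 ft³ remain.
Put 15 ft³ in storage unit 2; 44 ft³ remain.
Put 20 ft³ in storage unit 2; 24 ft³ remain.
Put 51 ft³ in storage unit 3; 24 ft³ remain.
Put 46 ft³ in storage unit 4; 29 ft³ remain.
Put 12 ft³ in storage unit 1; 1 ft³ remain.
Put 11 ft³ in storage unit 2; 13 ft³ remain.
Put 19 ft³ in storage unit 3; 5 ft³ remain.
Put 44 ft³ in storage unit 5; 31 ft³ remain.
Put 13 ft³ in storage unit 2; 0 ft³ remain.
Put 6 ft³ in storage unit 4; 23 ft³ remain.
Put 16 ft³ in storage unit 4; 7 ft³ remain.
Put 11 ft³ in storage unit 5; 20 ft³ remain.
Put 18 ft³ in storage unit 5; 2 ft³ remain.
Put 54 ft³ in storage unit 6; 21 ft³ remain.
Put 55 ft³ in storage unit 7; 20 ft³ remain.
Final storage units: [18,44,12] [16,15,20,11,13] [51,19] [46,6,16] [44,11,18] [54] [55].

7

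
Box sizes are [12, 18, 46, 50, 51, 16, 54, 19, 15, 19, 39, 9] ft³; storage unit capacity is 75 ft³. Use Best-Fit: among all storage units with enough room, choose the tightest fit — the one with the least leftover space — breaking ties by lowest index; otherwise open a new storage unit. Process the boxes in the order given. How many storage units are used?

5 storage units

storage unit 1: place 12 ft³, 63 ft³ left
storage unit 1: place 18 ft³, 45 ft³ left
storage unit 2: place 46 ft³, 29 ft³ left
storage unit 3: place 50 ft³, 25 ft³ left
storage unit 4: place 51 ft³, 24 ft³ left
storage unit 4: place 16 ft³, 8 ft³ left
storage unit 5: place 54 ft³, 21 ft³ left
storage unit 5: place 19 ft³, 2 ft³ left
storage unit 3: place 15 ft³, 10 ft³ left
storage unit 2: place 19 ft³, 10 ft³ left
storage unit 1: place 39 ft³, 6 ft³ left
storage unit 2: place 9 ft³, 1 ft³ left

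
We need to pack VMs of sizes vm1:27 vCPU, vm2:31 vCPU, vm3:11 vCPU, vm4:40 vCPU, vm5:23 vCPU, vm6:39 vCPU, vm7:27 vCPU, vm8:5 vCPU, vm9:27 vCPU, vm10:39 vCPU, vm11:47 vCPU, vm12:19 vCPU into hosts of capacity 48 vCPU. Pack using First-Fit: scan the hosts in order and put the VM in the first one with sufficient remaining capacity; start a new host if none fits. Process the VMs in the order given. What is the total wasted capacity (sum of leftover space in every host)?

vm1 (27 vCPU) → host 1 (remaining 21 vCPU)
vm2 (31 vCPU) → host 2 (remaining 17 vCPU)
vm3 (11 vCPU) → host 1 (remaining 10 vCPU)
vm4 (40 vCPU) → host 3 (remaining 8 vCPU)
vm5 (23 vCPU) → host 4 (remaining 25 vCPU)
vm6 (39 vCPU) → host 5 (remaining 9 vCPU)
vm7 (27 vCPU) → host 6 (remaining 21 vCPU)
vm8 (5 vCPU) → host 1 (remaining 5 vCPU)
vm9 (27 vCPU) → host 7 (remaining 21 vCPU)
vm10 (39 vCPU) → host 8 (remaining 9 vCPU)
vm11 (47 vCPU) → host 9 (remaining 1 vCPU)
vm12 (19 vCPU) → host 4 (remaining 6 vCPU)
9 hosts × 48 vCPU = 432 vCPU; used 335 vCPU; unused 97 vCPU.

97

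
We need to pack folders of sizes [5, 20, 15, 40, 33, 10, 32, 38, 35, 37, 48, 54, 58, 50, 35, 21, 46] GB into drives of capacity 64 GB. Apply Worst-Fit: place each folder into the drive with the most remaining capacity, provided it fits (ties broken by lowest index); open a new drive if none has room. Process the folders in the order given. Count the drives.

13

5 GB → drive 1 (remaining 59 GB)
20 GB → drive 1 (remaining 39 GB)
15 GB → drive 1 (remaining 24 GB)
40 GB → drive 2 (remaining 24 GB)
33 GB → drive 3 (remaining 31 GB)
10 GB → drive 3 (remaining 21 GB)
32 GB → drive 4 (remaining 32 GB)
38 GB → drive 5 (remaining 26 GB)
35 GB → drive 6 (remaining 29 GB)
37 GB → drive 7 (remaining 27 GB)
48 GB → drive 8 (remaining 16 GB)
54 GB → drive 9 (remaining 10 GB)
58 GB → drive 10 (remaining 6 GB)
50 GB → drive 11 (remaining 14 GB)
35 GB → drive 12 (remaining 29 GB)
21 GB → drive 4 (remaining 11 GB)
46 GB → drive 13 (remaining 18 GB)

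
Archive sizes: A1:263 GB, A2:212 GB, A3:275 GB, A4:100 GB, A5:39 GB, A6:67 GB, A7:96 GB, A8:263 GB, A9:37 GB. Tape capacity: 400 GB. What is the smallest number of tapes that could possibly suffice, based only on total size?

4 tapes

Total size = 263 + 212 + 275 + 100 + 39 + 67 + 96 + 263 + 37 = 1352 GB.
⌈1352 / 400⌉ = 4.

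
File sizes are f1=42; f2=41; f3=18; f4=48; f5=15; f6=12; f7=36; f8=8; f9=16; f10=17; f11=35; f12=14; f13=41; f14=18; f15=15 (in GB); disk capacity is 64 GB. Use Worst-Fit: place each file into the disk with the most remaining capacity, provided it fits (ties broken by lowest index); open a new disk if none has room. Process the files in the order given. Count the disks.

7 disks

Put f1 (42 GB) in disk 1; 22 GB remain.
Put f2 (41 GB) in disk 2; 23 GB remain.
Put f3 (18 GB) in disk 2; 5 GB remain.
Put f4 (48 GB) in disk 3; 16 GB remain.
Put f5 (15 GB) in disk 1; 7 GB remain.
Put f6 (12 GB) in disk 3; 4 GB remain.
Put f7 (36 GB) in disk 4; 28 GB remain.
Put f8 (8 GB) in disk 4; 20 GB remain.
Put f9 (16 GB) in disk 4; 4 GB remain.
Put f10 (17 GB) in disk 5; 47 GB remain.
Put f11 (35 GB) in disk 5; 12 GB remain.
Put f12 (14 GB) in disk 6; 50 GB remain.
Put f13 (41 GB) in disk 6; 9 GB remain.
Put f14 (18 GB) in disk 7; 46 GB remain.
Put f15 (15 GB) in disk 7; 31 GB remain.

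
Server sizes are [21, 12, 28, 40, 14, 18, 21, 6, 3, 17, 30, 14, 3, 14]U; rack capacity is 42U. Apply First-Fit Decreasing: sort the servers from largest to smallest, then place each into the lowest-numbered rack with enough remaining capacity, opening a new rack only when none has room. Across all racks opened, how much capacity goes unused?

11

Sorted descending: 40, 30, 28, 21, 21, 18, 17, 14, 14, 14, 12, 6, 3, 3.
Put 40U in rack 1; 2U remain.
Put 30U in rack 2; 12U remain.
Put 28U in rack 3; 14U remain.
Put 21U in rack 4; 21U remain.
Put 21U in rack 4; 0U remain.
Put 18U in rack 5; 24U remain.
Put 17U in rack 5; 7U remain.
Put 14U in rack 3; 0U remain.
Put 14U in rack 6; 28U remain.
Put 14U in rack 6; 14U remain.
Put 12U in rack 2; 0U remain.
Put 6U in rack 5; 1U remain.
Put 3U in rack 6; 11U remain.
Put 3U in rack 6; 8U remain.
6 racks × 42U = 252U; used 241U; unused 11U.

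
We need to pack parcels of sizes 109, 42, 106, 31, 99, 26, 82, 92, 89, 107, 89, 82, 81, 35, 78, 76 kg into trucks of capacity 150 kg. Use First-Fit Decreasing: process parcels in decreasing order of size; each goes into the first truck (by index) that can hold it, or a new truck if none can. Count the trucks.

12 trucks

Sorted descending: 109, 107, 106, 99, 92, 89, 89, 82, 82, 81, 78, 76, 42, 35, 31, 26.
109 kg → truck 1 (remaining 41 kg)
107 kg → truck 2 (remaining 43 kg)
106 kg → truck 3 (remaining 44 kg)
99 kg → truck 4 (remaining 51 kg)
92 kg → truck 5 (remaining 58 kg)
89 kg → truck 6 (remaining 61 kg)
89 kg → truck 7 (remaining 61 kg)
82 kg → truck 8 (remaining 68 kg)
82 kg → truck 9 (remaining 68 kg)
81 kg → truck 10 (remaining 69 kg)
78 kg → truck 11 (remaining 72 kg)
76 kg → truck 12 (remaining 74 kg)
42 kg → truck 2 (remaining 1 kg)
35 kg → truck 1 (remaining 6 kg)
31 kg → truck 3 (remaining 13 kg)
26 kg → truck 4 (remaining 25 kg)
Final trucks: [109,35] [107,42] [106,31] [99,26] [92] [89] [89] [82] [82] [81] [78] [76].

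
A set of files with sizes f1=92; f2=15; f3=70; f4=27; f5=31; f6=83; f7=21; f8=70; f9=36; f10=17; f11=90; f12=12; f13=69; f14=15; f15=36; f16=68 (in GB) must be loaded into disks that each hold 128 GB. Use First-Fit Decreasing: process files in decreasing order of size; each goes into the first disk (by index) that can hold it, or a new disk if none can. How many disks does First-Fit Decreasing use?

Sorted descending: 92, 90, 83, 70, 70, 69, 68, 36, 36, 31, 27, 21, 17, 15, 15, 12.
Put 92 GB in disk 1; 36 GB remain.
Put 90 GB in disk 2; 38 GB remain.
Put 83 GB in disk 3; 45 GB remain.
Put 70 GB in disk 4; 58 GB remain.
Put 70 GB in disk 5; 58 GB remain.
Put 69 GB in disk 6; 59 GB remain.
Put 68 GB in disk 7; 60 GB remain.
Put 36 GB in disk 1; 0 GB remain.
Put 36 GB in disk 2; 2 GB remain.
Put 31 GB in disk 3; 14 GB remain.
Put 27 GB in disk 4; 31 GB remain.
Put 21 GB in disk 4; 10 GB remain.
Put 17 GB in disk 5; 41 GB remain.
Put 15 GB in disk 5; 26 GB remain.
Put 15 GB in disk 5; 11 GB remain.
Put 12 GB in disk 3; 2 GB remain.
Final disks: [92,36] [90,36] [83,31,12] [70,27,21] [70,17,15,15] [69] [68].

7 disks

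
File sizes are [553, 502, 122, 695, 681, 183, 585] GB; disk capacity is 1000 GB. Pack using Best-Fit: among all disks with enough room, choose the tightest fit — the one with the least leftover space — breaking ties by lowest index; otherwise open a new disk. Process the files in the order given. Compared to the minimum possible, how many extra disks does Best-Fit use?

Best-Fit: [553,122] [502] [695,183] [681] [585] → 5 disks.
5 files exceed 500 GB (half the capacity), and no two of those can share a disk, so at least 5 disks are needed.
So 5 is already optimal.

0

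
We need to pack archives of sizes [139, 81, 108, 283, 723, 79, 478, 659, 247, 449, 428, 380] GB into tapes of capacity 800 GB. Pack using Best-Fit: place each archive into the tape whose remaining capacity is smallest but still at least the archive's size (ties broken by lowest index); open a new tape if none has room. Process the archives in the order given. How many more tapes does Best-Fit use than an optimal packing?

1

Best-Fit: [139,81,108,283,79] [723] [478,247] [659] [449] [428] [380] → 7 tapes.
Total size 4054 GB; any packing needs at least ⌈4054/800⌉ = 6 tapes.
An optimal packing achieves that bound: [723] [659,139] [478,283] [449,247,81] [428,108,79] [380] → 6 tapes.
Excess: 7 − 6 = 1.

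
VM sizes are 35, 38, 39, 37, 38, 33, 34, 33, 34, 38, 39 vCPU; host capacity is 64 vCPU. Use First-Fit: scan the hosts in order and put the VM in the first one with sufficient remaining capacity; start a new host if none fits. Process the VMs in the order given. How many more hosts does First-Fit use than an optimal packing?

0

First-Fit: [35] [38] [39] [37] [38] [33] [34] [33] [34] [38] [39] → 11 hosts.
11 VMs exceed 32 vCPU (half the capacity), and no two of those can share a host, so at least 11 hosts are needed.
So 11 is already optimal.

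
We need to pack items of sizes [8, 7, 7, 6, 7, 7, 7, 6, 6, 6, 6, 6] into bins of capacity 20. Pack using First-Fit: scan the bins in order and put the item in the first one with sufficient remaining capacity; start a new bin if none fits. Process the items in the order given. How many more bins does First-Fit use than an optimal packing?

First-Fit: [8,7] [7,6,7] [7,7,6] [6,6,6] [6] → 5 bins.
Total size 79; any packing needs at least ⌈79/20⌉ = 4 bins.
An optimal packing achieves that bound: [8,6,6] [7,7,6] [7,7,6] [7,6,6] → 4 bins.
Excess: 5 − 4 = 1.

1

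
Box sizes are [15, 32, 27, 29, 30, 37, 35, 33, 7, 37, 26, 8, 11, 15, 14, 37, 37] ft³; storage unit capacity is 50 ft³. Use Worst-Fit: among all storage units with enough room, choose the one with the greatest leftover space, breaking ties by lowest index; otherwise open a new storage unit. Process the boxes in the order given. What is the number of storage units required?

11

Put 15 ft³ in storage unit 1; 35 ft³ remain.
Put 32 ft³ in storage unit 1; 3 ft³ remain.
Put 27 ft³ in storage unit 2; 23 ft³ remain.
Put 29 ft³ in storage unit 3; 21 ft³ remain.
Put 30 ft³ in storage unit 4; 20 ft³ remain.
Put 37 ft³ in storage unit 5; 13 ft³ remain.
Put 35 ft³ in storage unit 6; 15 ft³ remain.
Put 33 ft³ in storage unit 7; 17 ft³ remain.
Put 7 ft³ in storage unit 2; 16 ft³ remain.
Put 37 ft³ in storage unit 8; 13 ft³ remain.
Put 26 ft³ in storage unit 9; 24 ft³ remain.
Put 8 ft³ in storage unit 9; 16 ft³ remain.
Put 11 ft³ in storage unit 3; 10 ft³ remain.
Put 15 ft³ in storage unit 4; 5 ft³ remain.
Put 14 ft³ in storage unit 7; 3 ft³ remain.
Put 37 ft³ in storage unit 10; 13 ft³ remain.
Put 37 ft³ in storage unit 11; 13 ft³ remain.
Final storage units: [15,32] [27,7] [29,11] [30,15] [37] [35] [33,14] [37] [26,8] [37] [37].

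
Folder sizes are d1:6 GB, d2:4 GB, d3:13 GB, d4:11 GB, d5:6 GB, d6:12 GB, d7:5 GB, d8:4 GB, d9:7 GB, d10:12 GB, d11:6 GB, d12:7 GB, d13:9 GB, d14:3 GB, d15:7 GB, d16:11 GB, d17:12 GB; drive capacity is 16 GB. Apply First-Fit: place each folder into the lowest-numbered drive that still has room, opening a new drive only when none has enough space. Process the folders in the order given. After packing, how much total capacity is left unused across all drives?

25

drive 1: place d1 (6 GB), 10 GB left
drive 1: place d2 (4 GB), 6 GB left
drive 2: place d3 (13 GB), 3 GB left
drive 3: place d4 (11 GB), 5 GB left
drive 1: place d5 (6 GB), 0 GB left
drive 4: place d6 (12 GB), 4 GB left
drive 3: place d7 (5 GB), 0 GB left
drive 4: place d8 (4 GB), 0 GB left
drive 5: place d9 (7 GB), 9 GB left
drive 6: place d10 (12 GB), 4 GB left
drive 5: place d11 (6 GB), 3 GB left
drive 7: place d12 (7 GB), 9 GB left
drive 7: place d13 (9 GB), 0 GB left
drive 2: place d14 (3 GB), 0 GB left
drive 8: place d15 (7 GB), 9 GB left
drive 9: place d16 (11 GB), 5 GB left
drive 10: place d17 (12 GB), 4 GB left
10 drives × 16 GB = 160 GB; used 135 GB; unused 25 GB.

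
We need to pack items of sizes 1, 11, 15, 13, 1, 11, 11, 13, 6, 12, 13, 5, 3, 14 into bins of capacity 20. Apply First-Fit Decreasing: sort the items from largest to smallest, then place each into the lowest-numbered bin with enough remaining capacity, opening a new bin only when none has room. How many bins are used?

9

Sorted descending: 15, 14, 13, 13, 13, 12, 11, 11, 11, 6, 5, 3, 1, 1.
bin 1: place 15, 5 left
bin 2: place 14, 6 left
bin 3: place 13, 7 left
bin 4: place 13, 7 left
bin 5: place 13, 7 left
bin 6: place 12, 8 left
bin 7: place 11, 9 left
bin 8: place 11, 9 left
bin 9: place 11, 9 left
bin 2: place 6, 0 left
bin 1: place 5, 0 left
bin 3: place 3, 4 left
bin 3: place 1, 3 left
bin 3: place 1, 2 left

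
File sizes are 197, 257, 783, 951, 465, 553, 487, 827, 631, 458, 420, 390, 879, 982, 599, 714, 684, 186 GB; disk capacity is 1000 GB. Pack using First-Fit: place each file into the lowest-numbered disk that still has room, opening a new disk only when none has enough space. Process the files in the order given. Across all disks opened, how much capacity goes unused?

1537

197 GB → disk 1 (remaining 803 GB)
257 GB → disk 1 (remaining 546 GB)
783 GB → disk 2 (remaining 217 GB)
951 GB → disk 3 (remaining 49 GB)
465 GB → disk 1 (remaining 81 GB)
553 GB → disk 4 (remaining 447 GB)
487 GB → disk 5 (remaining 513 GB)
827 GB → disk 6 (remaining 173 GB)
631 GB → disk 7 (remaining 369 GB)
458 GB → disk 5 (remaining 55 GB)
420 GB → disk 4 (remaining 27 GB)
390 GB → disk 8 (remaining 610 GB)
879 GB → disk 9 (remaining 121 GB)
982 GB → disk 10 (remaining 18 GB)
599 GB → disk 8 (remaining 11 GB)
714 GB → disk 11 (remaining 286 GB)
684 GB → disk 12 (remaining 316 GB)
186 GB → disk 2 (remaining 31 GB)
12 disks × 1000 GB = 12000 GB; used 10463 GB; unused 1537 GB.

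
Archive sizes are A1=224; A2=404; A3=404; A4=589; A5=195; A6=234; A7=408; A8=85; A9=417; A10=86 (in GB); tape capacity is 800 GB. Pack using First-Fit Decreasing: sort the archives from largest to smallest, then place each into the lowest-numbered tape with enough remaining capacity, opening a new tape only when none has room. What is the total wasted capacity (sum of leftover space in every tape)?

Sorted descending: 589, 417, 408, 404, 404, 234, 224, 195, 86, 85.
tape 1: place 589 GB, 211 GB left
tape 2: place 417 GB, 383 GB left
tape 3: place 408 GB, 392 GB left
tape 4: place 404 GB, 396 GB left
tape 5: place 404 GB, 396 GB left
tape 2: place 234 GB, 149 GB left
tape 3: place 224 GB, 168 GB left
tape 1: place 195 GB, 16 GB left
tape 2: place 86 GB, 63 GB left
tape 3: place 85 GB, 83 GB left
5 tapes × 800 GB = 4000 GB; used 3046 GB; unused 954 GB.

954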